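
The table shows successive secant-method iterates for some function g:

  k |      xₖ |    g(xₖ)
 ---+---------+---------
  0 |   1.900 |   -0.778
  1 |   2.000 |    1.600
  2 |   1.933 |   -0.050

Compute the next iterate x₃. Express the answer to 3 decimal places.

1.935

x₃ = 1.933 − (-0.050)·(1.933 − 2.000) / (-0.050 − 1.600)
   = 1.933 − (0.00335)/(-1.65000) = 1.93503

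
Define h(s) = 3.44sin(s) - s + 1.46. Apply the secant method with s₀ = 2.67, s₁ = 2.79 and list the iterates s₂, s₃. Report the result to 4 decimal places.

h(2.67) = 0.352812, h(2.79) = -0.145286
s₂ = 2.790000 − (-0.145286)·(2.790000 − 2.670000) / (-0.145286 − 0.352812) = 2.790000 − (-0.017434)/(-0.498098) = 2.754998
h(2.754998) = 0.002007
s₃ = 2.754998 − 0.002007·(2.754998 − 2.790000) / (0.002007 − (-0.145286)) = 2.754998 − (-0.000070)/(0.147294) = 2.755475

2.7550, 2.7555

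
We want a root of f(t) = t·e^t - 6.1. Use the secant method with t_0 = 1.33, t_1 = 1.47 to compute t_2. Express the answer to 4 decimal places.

1.4399

f(1.33) = -1.071212, f(1.47) = 0.293376
t_2 = 1.470000 − 0.293376·(1.470000 − 1.330000) / (0.293376 − (-1.071212)) = 1.470000 − (0.041073)/(1.364588) = 1.439901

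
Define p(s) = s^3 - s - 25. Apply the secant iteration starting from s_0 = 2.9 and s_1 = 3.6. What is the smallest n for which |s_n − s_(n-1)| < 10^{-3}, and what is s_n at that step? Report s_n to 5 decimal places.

n = 5, s_n = 3.03796

p(2.9) = -3.5110000, p(3.6) = 18.0560000
s_2 = 3.6000000 − 18.0560000·(0.7000000)/(21.5670000) = 3.0139565;  |Δ| = 0.5860435
p(3.0139565) = -0.6353750
s_3 = 3.0139565 − (-0.6353750)·(-0.5860435)/(-18.6913750) = 3.0338779;  |Δ| = 0.0199213
p(3.0338779) = -0.1088075
s_4 = 3.0338779 − (-0.1088075)·(0.0199213)/(0.5265676) = 3.0379943;  |Δ| = 0.0041165
p(3.0379943) = 0.0008990
s_5 = 3.0379943 − 0.0008990·(0.0041165)/(0.1097065) = 3.0379606;  |Δ| = 0.0000337
|s_5 − s_4| = 0.0000337 < 10^{-3}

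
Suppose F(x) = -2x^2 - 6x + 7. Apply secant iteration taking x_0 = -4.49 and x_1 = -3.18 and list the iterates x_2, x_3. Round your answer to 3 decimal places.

F(-4.49) = -6.38020, F(-3.18) = 5.85520
x_2 = -3.18000 − 5.85520·(-3.18000 − (-4.49000)) / (5.85520 − (-6.38020)) = -3.18000 − (7.67031)/(12.23540) = -3.80690
F(-3.80690) = 0.85647
x_3 = -3.80690 − 0.85647·(-3.80690 − (-3.18000)) / (0.85647 − 5.85520) = -3.80690 − (-0.53692)/(-4.99873) = -3.91431

-3.807, -3.914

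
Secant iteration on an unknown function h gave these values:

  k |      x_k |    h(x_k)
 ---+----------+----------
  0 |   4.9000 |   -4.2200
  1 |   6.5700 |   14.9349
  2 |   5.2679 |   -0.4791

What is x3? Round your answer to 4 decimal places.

5.3084

x3 = 5.2679 − (-0.4791)·(5.2679 − 6.5700) / (-0.4791 − 14.9349)
   = 5.2679 − (0.623836)/(-15.414000) = 5.308372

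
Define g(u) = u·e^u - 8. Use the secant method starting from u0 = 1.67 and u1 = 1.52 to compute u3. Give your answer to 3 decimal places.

1.606

g(1.67) = 0.87132, g(1.52) = -1.05022
u2 = 1.52000 − (-1.05022)·(1.52000 − 1.67000) / (-1.05022 − 0.87132) = 1.52000 − (0.15753)/(-1.92154) = 1.60198
g(1.60198) = -0.04958
u3 = 1.60198 − (-0.04958)·(1.60198 − 1.52000) / (-0.04958 − (-1.05022)) = 1.60198 − (-0.00406)/(1.00064) = 1.60604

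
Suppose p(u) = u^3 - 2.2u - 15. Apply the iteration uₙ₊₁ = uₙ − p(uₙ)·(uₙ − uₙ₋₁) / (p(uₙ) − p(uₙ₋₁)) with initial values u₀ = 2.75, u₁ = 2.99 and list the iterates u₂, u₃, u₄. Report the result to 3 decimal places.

2.761, 2.762, 2.762

p(2.75) = -0.25313, p(2.99) = 5.15290
u₂ = 2.99000 − 5.15290·(2.99000 − 2.75000) / (5.15290 − (-0.25313)) = 2.99000 − (1.23670)/(5.40602) = 2.76124
p(2.76124) = -0.02185
u₃ = 2.76124 − (-0.02185)·(2.76124 − 2.99000) / (-0.02185 − 5.15290) = 2.76124 − (0.00500)/(-5.17475) = 2.76220
p(2.76220) = -0.00187
u₄ = 2.76220 − (-0.00187)·(2.76220 − 2.76124) / (-0.00187 − (-0.02185)) = 2.76220 − (0.00000)/(0.01998) = 2.76229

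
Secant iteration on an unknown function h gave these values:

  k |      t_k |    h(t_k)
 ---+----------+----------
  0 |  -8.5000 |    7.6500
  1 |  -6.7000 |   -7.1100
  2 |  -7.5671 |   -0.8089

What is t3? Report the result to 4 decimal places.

t3 = -7.5671 − (-0.8089)·(-7.5671 − (-6.7000)) / (-0.8089 − (-7.1100))
   = -7.5671 − (0.701397)/(6.301100) = -7.678413

-7.6784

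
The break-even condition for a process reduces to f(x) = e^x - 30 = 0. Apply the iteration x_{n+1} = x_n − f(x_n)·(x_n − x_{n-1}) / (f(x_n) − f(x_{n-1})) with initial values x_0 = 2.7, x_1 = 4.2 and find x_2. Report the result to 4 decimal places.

3.1378

f(2.7) = -15.120268, f(4.2) = 36.686331
x_2 = 4.200000 − 36.686331·(4.200000 − 2.700000) / (36.686331 − (-15.120268)) = 4.200000 − (55.029497)/(51.806599) = 3.137790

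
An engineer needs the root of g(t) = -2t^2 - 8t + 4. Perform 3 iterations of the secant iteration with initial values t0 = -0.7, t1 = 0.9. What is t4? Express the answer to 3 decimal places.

g(-0.7) = 8.62000, g(0.9) = -4.82000
t2 = 0.90000 − (-4.82000)·(0.90000 − (-0.70000)) / (-4.82000 − 8.62000) = 0.90000 − (-7.71200)/(-13.44000) = 0.32619
g(0.32619) = 1.17768
t3 = 0.32619 − 1.17768·(0.32619 − 0.90000) / (1.17768 − (-4.82000)) = 0.32619 − (-0.67576)/(5.99768) = 0.43886
g(0.43886) = 0.10391
t4 = 0.43886 − 0.10391·(0.43886 − 0.32619) / (0.10391 − 1.17768) = 0.43886 − (0.01171)/(-1.07376) = 0.44976

0.450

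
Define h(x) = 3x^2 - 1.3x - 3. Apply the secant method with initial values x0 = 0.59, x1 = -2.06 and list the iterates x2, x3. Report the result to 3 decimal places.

h(0.59) = -2.72270, h(-2.06) = 12.40880
x2 = -2.06000 − 12.40880·(-2.06000 − 0.59000) / (12.40880 − (-2.72270)) = -2.06000 − (-32.88332)/(15.13150) = 0.11317
h(0.11317) = -3.10870
x3 = 0.11317 − (-3.10870)·(0.11317 − (-2.06000)) / (-3.10870 − 12.40880) = 0.11317 − (-6.75573)/(-15.51750) = -0.32219

0.113, -0.322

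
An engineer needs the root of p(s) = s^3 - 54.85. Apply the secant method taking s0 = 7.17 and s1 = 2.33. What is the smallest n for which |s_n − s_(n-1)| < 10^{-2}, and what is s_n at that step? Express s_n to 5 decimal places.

p(7.17) = 313.7518130, p(2.33) = -42.2006630
s2 = 2.3300000 − (-42.2006630)·(-4.8400000)/(-355.9524760) = 2.9038160;  |Δ| = 0.5738160
p(2.9038160) = -30.3645968
s3 = 2.9038160 − (-30.3645968)·(0.5738160)/(11.8360662) = 4.3759005;  |Δ| = 1.4720845
p(4.3759005) = 28.9419526
s4 = 4.3759005 − 28.9419526·(1.4720845)/(59.3065494) = 3.6575144;  |Δ| = 0.7183861
p(3.6575144) = -5.9219251
s5 = 3.6575144 − (-5.9219251)·(-0.7183861)/(-34.8638777) = 3.7795384;  |Δ| = 0.1220240
p(3.7795384) = -0.8596342
s6 = 3.7795384 − (-0.8596342)·(0.1220240)/(5.0622909) = 3.8002594;  |Δ| = 0.0207210
p(3.8002594) = 0.0332380
s7 = 3.8002594 − 0.0332380·(0.0207210)/(0.8928722) = 3.7994880;  |Δ| = 0.0007714
|s7 − s6| = 0.0007714 < 10^{-2}

n = 7, s_n = 3.79949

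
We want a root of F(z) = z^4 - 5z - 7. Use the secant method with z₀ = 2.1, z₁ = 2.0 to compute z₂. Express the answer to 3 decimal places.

F(2.1) = 1.94810, F(2.0) = -1.00000
z₂ = 2.00000 − (-1.00000)·(2.00000 − 2.10000) / (-1.00000 − 1.94810) = 2.00000 − (0.10000)/(-2.94810) = 2.03392

2.034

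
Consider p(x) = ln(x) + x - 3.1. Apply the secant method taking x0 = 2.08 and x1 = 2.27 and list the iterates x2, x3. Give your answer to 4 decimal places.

p(2.08) = -0.287632, p(2.27) = -0.010220
x2 = 2.270000 − (-0.010220)·(2.270000 − 2.080000) / (-0.010220 − (-0.287632)) = 2.270000 − (-0.001942)/(0.277412) = 2.277000
p(2.277000) = -0.000141
x3 = 2.277000 − (-0.000141)·(2.277000 − 2.270000) / (-0.000141 − (-0.010220)) = 2.277000 − (-0.000001)/(0.010079) = 2.277098

2.2770, 2.2771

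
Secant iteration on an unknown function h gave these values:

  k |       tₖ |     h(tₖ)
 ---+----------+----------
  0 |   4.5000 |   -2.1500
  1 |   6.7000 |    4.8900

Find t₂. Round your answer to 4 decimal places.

t₂ = 6.7000 − 4.8900·(6.7000 − 4.5000) / (4.8900 − (-2.1500))
   = 6.7000 − (10.758000)/(7.040000) = 5.171875

5.1719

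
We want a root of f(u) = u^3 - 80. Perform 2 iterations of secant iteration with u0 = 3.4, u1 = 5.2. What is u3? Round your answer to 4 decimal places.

4.2744

f(3.4) = -40.696000, f(5.2) = 60.608000
u2 = 5.200000 − 60.608000·(5.200000 − 3.400000) / (60.608000 − (-40.696000)) = 5.200000 − (109.094400)/(101.304000) = 4.123099
f(4.123099) = -9.907553
u3 = 4.123099 − (-9.907553)·(4.123099 − 5.200000) / (-9.907553 − 60.608000) = 4.123099 − (10.669456)/(-70.515553) = 4.274405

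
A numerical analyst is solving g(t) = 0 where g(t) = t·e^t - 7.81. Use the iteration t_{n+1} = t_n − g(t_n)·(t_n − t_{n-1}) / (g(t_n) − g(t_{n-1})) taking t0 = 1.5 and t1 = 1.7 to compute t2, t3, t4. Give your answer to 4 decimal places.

1.5842, 1.5905, 1.5910

g(1.5) = -1.087466, g(1.7) = 1.495711
t2 = 1.700000 − 1.495711·(1.700000 − 1.500000) / (1.495711 − (-1.087466)) = 1.700000 − (0.299142)/(2.583177) = 1.584196
g(1.584196) = -0.086458
t3 = 1.584196 − (-0.086458)·(1.584196 − 1.700000) / (-0.086458 − 1.495711) = 1.584196 − (0.010012)/(-1.582168) = 1.590524
g(1.590524) = -0.006380
t4 = 1.590524 − (-0.006380)·(1.590524 − 1.584196) / (-0.006380 − (-0.086458)) = 1.590524 − (-0.000040)/(0.080078) = 1.591028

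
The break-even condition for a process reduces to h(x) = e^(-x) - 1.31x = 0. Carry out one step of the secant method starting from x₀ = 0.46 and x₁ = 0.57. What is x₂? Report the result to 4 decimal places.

h(0.46) = 0.028684, h(0.57) = -0.181175
x₂ = 0.570000 − (-0.181175)·(0.570000 − 0.460000) / (-0.181175 − 0.028684) = 0.570000 − (-0.019929)/(-0.209858) = 0.475035

0.4750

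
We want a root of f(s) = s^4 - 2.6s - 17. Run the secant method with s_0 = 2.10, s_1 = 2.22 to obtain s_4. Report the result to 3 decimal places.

2.182

f(2.10) = -3.01190, f(2.22) = 1.51713
s_2 = 2.22000 − 1.51713·(2.22000 − 2.10000) / (1.51713 − (-3.01190)) = 2.22000 − (0.18206)/(4.52903) = 2.17980
f(2.17980) = -0.09036
s_3 = 2.17980 − (-0.09036)·(2.17980 − 2.22000) / (-0.09036 − 1.51713) = 2.17980 − (0.00363)/(-1.60749) = 2.18206
f(2.18206) = -0.00248
s_4 = 2.18206 − (-0.00248)·(2.18206 − 2.17980) / (-0.00248 − (-0.09036)) = 2.18206 − (-0.00001)/(0.08789) = 2.18213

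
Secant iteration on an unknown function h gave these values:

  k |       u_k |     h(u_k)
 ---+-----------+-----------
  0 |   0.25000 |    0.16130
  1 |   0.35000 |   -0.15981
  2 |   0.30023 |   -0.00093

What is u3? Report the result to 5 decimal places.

u3 = 0.30023 − (-0.00093)·(0.30023 − 0.35000) / (-0.00093 − (-0.15981))
   = 0.30023 − (0.0000463)/(0.1588800) = 0.2999387

0.29994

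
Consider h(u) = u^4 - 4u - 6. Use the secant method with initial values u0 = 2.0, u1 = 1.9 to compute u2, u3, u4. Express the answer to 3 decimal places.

h(2.0) = 2.00000, h(1.9) = -0.56790
u2 = 1.90000 − (-0.56790)·(1.90000 − 2.00000) / (-0.56790 − 2.00000) = 1.90000 − (0.05679)/(-2.56790) = 1.92212
h(1.92212) = -0.03893
u3 = 1.92212 − (-0.03893)·(1.92212 − 1.90000) / (-0.03893 − (-0.56790)) = 1.92212 − (-0.00086)/(0.52897) = 1.92374
h(1.92374) = 0.00085
u4 = 1.92374 − 0.00085·(1.92374 − 1.92212) / (0.00085 − (-0.03893)) = 1.92374 − (0.00000)/(0.03978) = 1.92371

1.922, 1.924, 1.924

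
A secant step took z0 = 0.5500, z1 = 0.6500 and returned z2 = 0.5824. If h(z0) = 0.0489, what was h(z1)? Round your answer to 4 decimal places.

The secant line through (0.5500, 0.0489) and (0.6500, h(z1)) crosses zero at z2 = 0.5824.
So (0.5500, 0.0489), (0.6500, h(z1)), (0.5824, 0) are collinear:
h(z1) = 0.0489 · (0.6500 − 0.5824) / (0.5500 − 0.5824) = 0.0489 · (0.067600)/(-0.032400) = -0.102026

-0.1020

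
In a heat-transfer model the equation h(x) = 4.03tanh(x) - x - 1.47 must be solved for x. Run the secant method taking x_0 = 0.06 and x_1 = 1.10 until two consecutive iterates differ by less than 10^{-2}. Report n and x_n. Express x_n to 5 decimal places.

h(0.06) = -1.2884897, h(1.10) = 0.6560111
x_2 = 1.1000000 − 0.6560111·(1.0400000)/(1.9445008) = 0.7491380;  |Δ| = 0.3508620
h(0.7491380) = 0.3384386
x_3 = 0.7491380 − 0.3384386·(-0.3508620)/(-0.3175724) = 0.3752224;  |Δ| = 0.3739156
h(0.3752224) = -0.4002610
x_4 = 0.3752224 − (-0.4002610)·(-0.3739156)/(-0.7386996) = 0.5778268;  |Δ| = 0.2026044
h(0.5778268) = 0.0521422
x_5 = 0.5778268 − 0.0521422·(0.2026044)/(0.4524032) = 0.5544754;  |Δ| = 0.0233514
h(0.5544754) = 0.0061083
x_6 = 0.5544754 − 0.0061083·(-0.0233514)/(-0.0460339) = 0.5513769;  |Δ| = 0.0030985
|x_6 − x_5| = 0.0030985 < 10^{-2}

n = 6, x_n = 0.55138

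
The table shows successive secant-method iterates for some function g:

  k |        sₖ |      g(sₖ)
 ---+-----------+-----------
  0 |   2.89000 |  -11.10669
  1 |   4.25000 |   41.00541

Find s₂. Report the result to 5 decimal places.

3.17986

s₂ = 4.25000 − 41.00541·(4.25000 − 2.89000) / (41.00541 − (-11.10669))
   = 4.25000 − (55.7673576)/(52.1121000) = 3.1798578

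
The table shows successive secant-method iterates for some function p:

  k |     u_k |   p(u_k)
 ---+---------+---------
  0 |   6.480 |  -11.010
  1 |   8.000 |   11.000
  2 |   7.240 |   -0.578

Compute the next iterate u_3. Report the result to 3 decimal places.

u_3 = 7.240 − (-0.578)·(7.240 − 8.000) / (-0.578 − 11.000)
   = 7.240 − (0.43928)/(-11.57800) = 7.27794

7.278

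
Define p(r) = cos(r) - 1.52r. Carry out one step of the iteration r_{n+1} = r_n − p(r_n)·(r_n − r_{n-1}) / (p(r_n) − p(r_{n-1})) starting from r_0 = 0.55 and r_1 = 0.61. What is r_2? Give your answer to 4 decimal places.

p(0.55) = 0.016525, p(0.61) = -0.107552
r_2 = 0.610000 − (-0.107552)·(0.610000 − 0.550000) / (-0.107552 − 0.016525) = 0.610000 − (-0.006453)/(-0.124077) = 0.557991

0.5580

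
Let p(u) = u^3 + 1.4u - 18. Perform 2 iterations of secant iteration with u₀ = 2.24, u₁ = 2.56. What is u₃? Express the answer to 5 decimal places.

2.44257

p(2.24) = -3.6245760, p(2.56) = 2.3612160
u₂ = 2.5600000 − 2.3612160·(2.5600000 − 2.2400000) / (2.3612160 − (-3.6245760)) = 2.5600000 − (0.7555891)/(5.9857920) = 2.4337696
p(2.4337696) = -0.1769352
u₃ = 2.4337696 − (-0.1769352)·(2.4337696 − 2.5600000) / (-0.1769352 − 2.3612160) = 2.4337696 − (0.0223346)/(-2.5381512) = 2.4425691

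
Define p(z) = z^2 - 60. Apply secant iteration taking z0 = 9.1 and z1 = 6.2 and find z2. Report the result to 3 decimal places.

7.609

p(9.1) = 22.81000, p(6.2) = -21.56000
z2 = 6.20000 − (-21.56000)·(6.20000 − 9.10000) / (-21.56000 − 22.81000) = 6.20000 − (62.52400)/(-44.37000) = 7.60915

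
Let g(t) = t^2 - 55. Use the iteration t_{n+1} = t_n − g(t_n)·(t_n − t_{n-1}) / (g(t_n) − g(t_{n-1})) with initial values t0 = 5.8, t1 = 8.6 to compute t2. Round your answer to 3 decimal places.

g(5.8) = -21.36000, g(8.6) = 18.96000
t2 = 8.60000 − 18.96000·(8.60000 − 5.80000) / (18.96000 − (-21.36000)) = 8.60000 − (53.08800)/(40.32000) = 7.28333

7.283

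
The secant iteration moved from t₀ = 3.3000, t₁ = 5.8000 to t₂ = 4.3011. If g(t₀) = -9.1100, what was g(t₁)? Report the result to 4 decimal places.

The secant line through (3.3000, -9.1100) and (5.8000, g(t₁)) crosses zero at t₂ = 4.3011.
So (3.3000, -9.1100), (5.8000, g(t₁)), (4.3011, 0) are collinear:
g(t₁) = -9.1100 · (5.8000 − 4.3011) / (3.3000 − 4.3011) = -9.1100 · (1.498900)/(-1.001100) = 13.639975

13.6400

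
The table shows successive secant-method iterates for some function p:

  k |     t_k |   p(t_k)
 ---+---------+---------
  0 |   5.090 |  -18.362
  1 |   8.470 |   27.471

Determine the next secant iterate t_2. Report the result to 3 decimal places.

t_2 = 8.470 − 27.471·(8.470 − 5.090) / (27.471 − (-18.362))
   = 8.470 − (92.85198)/(45.83300) = 6.44412

6.444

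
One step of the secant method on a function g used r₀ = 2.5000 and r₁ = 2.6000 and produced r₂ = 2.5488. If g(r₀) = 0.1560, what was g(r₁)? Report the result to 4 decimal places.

The secant line through (2.5000, 0.1560) and (2.6000, g(r₁)) crosses zero at r₂ = 2.5488.
So (2.5000, 0.1560), (2.6000, g(r₁)), (2.5488, 0) are collinear:
g(r₁) = 0.1560 · (2.6000 − 2.5488) / (2.5000 − 2.5488) = 0.1560 · (0.051200)/(-0.048800) = -0.163672

-0.1637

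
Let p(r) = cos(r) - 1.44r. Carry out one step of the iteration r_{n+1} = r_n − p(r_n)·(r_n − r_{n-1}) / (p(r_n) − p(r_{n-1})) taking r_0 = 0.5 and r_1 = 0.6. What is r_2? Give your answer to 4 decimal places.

0.5803

p(0.5) = 0.157583, p(0.6) = -0.038664
r_2 = 0.600000 − (-0.038664)·(0.600000 − 0.500000) / (-0.038664 − 0.157583) = 0.600000 − (-0.003866)/(-0.196247) = 0.580298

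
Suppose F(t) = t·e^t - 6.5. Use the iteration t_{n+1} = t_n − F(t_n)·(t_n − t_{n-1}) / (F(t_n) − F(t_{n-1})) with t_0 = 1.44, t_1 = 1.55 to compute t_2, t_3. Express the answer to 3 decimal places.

1.478, 1.480

F(1.44) = -0.42220, F(1.55) = 0.80278
t_2 = 1.55000 − 0.80278·(1.55000 − 1.44000) / (0.80278 − (-0.42220)) = 1.55000 − (0.08831)/(1.22498) = 1.47791
F(1.47791) = -0.02115
t_3 = 1.47791 − (-0.02115)·(1.47791 − 1.55000) / (-0.02115 − 0.80278) = 1.47791 − (0.00152)/(-0.82393) = 1.47976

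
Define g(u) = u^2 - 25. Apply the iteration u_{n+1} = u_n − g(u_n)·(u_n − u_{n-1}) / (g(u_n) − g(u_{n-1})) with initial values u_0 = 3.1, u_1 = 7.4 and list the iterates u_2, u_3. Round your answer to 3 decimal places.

4.566, 4.913

g(3.1) = -15.39000, g(7.4) = 29.76000
u_2 = 7.40000 − 29.76000·(7.40000 − 3.10000) / (29.76000 − (-15.39000)) = 7.40000 − (127.96800)/(45.15000) = 4.56571
g(4.56571) = -4.15425
u_3 = 4.56571 − (-4.15425)·(4.56571 − 7.40000) / (-4.15425 − 29.76000) = 4.56571 − (11.77434)/(-33.91425) = 4.91289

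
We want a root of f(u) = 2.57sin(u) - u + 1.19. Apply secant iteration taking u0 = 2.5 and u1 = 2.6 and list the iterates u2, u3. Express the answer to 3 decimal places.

f(2.5) = 0.22807, f(2.6) = -0.08516
u2 = 2.60000 − (-0.08516)·(2.60000 − 2.50000) / (-0.08516 − 0.22807) = 2.60000 − (-0.00852)/(-0.31323) = 2.57281
f(2.57281) = 0.00140
u3 = 2.57281 − 0.00140·(2.57281 − 2.60000) / (0.00140 − (-0.08516)) = 2.57281 − (-0.00004)/(0.08656) = 2.57325

2.573, 2.573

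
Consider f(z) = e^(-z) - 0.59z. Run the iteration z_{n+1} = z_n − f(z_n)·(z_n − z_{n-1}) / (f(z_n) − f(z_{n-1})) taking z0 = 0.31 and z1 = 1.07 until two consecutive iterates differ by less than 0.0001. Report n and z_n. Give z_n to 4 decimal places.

f(0.31) = 0.550547, f(1.07) = -0.288291
z2 = 1.070000 − (-0.288291)·(0.760000)/(-0.838838) = 0.808804;  |Δ| = 0.261196
f(0.808804) = -0.031804
z3 = 0.808804 − (-0.031804)·(-0.261196)/(0.256488) = 0.776416;  |Δ| = 0.032387
f(0.776416) = 0.001966
z4 = 0.776416 − 0.001966·(-0.032387)/(0.033770) = 0.778302;  |Δ| = 0.001886
f(0.778302) = -0.000013
z5 = 0.778302 − (-0.000013)·(0.001886)/(-0.001979) = 0.778289;  |Δ| = 0.000012
|z5 − z4| = 0.000012 < 0.0001

n = 5, z_n = 0.7783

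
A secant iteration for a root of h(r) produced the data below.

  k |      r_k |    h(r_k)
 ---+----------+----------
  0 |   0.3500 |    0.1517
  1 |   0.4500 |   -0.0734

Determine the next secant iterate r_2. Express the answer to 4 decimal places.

r_2 = 0.4500 − (-0.0734)·(0.4500 − 0.3500) / (-0.0734 − 0.1517)
   = 0.4500 − (-0.007340)/(-0.225100) = 0.417392

0.4174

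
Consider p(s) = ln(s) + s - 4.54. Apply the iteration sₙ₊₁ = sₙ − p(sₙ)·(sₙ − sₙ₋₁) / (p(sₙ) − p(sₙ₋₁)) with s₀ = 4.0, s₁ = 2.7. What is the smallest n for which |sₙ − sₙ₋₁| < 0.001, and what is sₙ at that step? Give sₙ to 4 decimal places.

n = 4, sₙ = 3.3354

p(4.0) = 0.846294, p(2.7) = -0.846748
s₂ = 2.700000 − (-0.846748)·(-1.300000)/(-1.693043) = 3.350174;  |Δ| = 0.650174
p(3.350174) = 0.019187
s₃ = 3.350174 − 0.019187·(0.650174)/(0.865935) = 3.335768;  |Δ| = 0.014406
p(3.335768) = 0.000471
s₄ = 3.335768 − 0.000471·(-0.014406)/(-0.018715) = 3.335405;  |Δ| = 0.000363
|s₄ − s₃| = 0.000363 < 0.001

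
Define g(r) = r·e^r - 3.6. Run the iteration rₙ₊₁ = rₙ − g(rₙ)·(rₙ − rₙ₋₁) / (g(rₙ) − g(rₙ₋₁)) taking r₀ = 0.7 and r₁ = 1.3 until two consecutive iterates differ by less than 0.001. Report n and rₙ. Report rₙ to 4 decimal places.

g(0.7) = -2.190373, g(1.3) = 1.170086
r₂ = 1.300000 − 1.170086·(0.600000)/(3.360459) = 1.091085;  |Δ| = 0.208915
g(1.091085) = -0.351293
r₃ = 1.091085 − (-0.351293)·(-0.208915)/(-1.521379) = 1.139324;  |Δ| = 0.048240
g(1.139324) = -0.040004
r₄ = 1.139324 − (-0.040004)·(0.048240)/(0.311289) = 1.145523;  |Δ| = 0.006199
g(1.145523) = 0.001625
r₅ = 1.145523 − 0.001625·(0.006199)/(0.041629) = 1.145281;  |Δ| = 0.000242
|r₅ − r₄| = 0.000242 < 0.001

n = 5, rₙ = 1.1453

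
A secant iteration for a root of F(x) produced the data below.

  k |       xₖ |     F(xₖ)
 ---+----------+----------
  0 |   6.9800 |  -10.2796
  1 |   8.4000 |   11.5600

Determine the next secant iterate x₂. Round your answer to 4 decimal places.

7.6484

x₂ = 8.4000 − 11.5600·(8.4000 − 6.9800) / (11.5600 − (-10.2796))
   = 8.4000 − (16.415200)/(21.839600) = 7.648375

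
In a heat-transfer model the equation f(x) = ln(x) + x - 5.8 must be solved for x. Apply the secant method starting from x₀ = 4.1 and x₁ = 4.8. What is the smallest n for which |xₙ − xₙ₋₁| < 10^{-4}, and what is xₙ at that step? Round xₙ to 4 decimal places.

n = 4, xₙ = 4.3336

f(4.1) = -0.289013, f(4.8) = 0.568616
x₂ = 4.800000 − 0.568616·(0.700000)/(0.857629) = 4.335894;  |Δ| = 0.464106
f(4.335894) = 0.002821
x₃ = 4.335894 − 0.002821·(-0.464106)/(-0.565795) = 4.333579;  |Δ| = 0.002314
f(4.333579) = -0.000027
x₄ = 4.333579 − (-0.000027)·(-0.002314)/(-0.002848) = 4.333601;  |Δ| = 0.000022
|x₄ − x₃| = 0.000022 < 10^{-4}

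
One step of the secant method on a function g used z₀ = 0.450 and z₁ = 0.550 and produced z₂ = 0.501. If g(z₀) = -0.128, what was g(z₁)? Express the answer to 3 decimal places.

0.123

The secant line through (0.450, -0.128) and (0.550, g(z₁)) crosses zero at z₂ = 0.501.
So (0.450, -0.128), (0.550, g(z₁)), (0.501, 0) are collinear:
g(z₁) = -0.128 · (0.550 − 0.501) / (0.450 − 0.501) = -0.128 · (0.04900)/(-0.05100) = 0.12298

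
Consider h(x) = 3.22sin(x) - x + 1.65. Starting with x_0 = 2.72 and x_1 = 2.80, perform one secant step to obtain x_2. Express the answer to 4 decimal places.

h(2.72) = 0.247670, h(2.80) = -0.071338
x_2 = 2.800000 − (-0.071338)·(2.800000 − 2.720000) / (-0.071338 − 0.247670) = 2.800000 − (-0.005707)/(-0.319008) = 2.782110

2.7821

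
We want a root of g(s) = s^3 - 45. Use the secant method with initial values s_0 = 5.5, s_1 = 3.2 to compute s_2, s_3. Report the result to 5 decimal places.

g(5.5) = 121.3750000, g(3.2) = -12.2320000
s_2 = 3.2000000 − (-12.2320000)·(3.2000000 − 5.5000000) / (-12.2320000 − 121.3750000) = 3.2000000 − (28.1336000)/(-133.6070000) = 3.4105698
g(3.4105698) = -5.3282984
s_3 = 3.4105698 − (-5.3282984)·(3.4105698 − 3.2000000) / (-5.3282984 − (-12.2320000)) = 3.4105698 − (-1.1219788)/(6.9037016) = 3.5730882

3.41057, 3.57309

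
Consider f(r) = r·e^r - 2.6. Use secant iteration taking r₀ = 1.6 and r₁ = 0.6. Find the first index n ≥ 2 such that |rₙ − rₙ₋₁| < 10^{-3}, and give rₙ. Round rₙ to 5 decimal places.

n = 6, rₙ = 0.97788

f(1.6) = 5.3248519, f(0.6) = -1.5067287
r₂ = 0.6000000 − (-1.5067287)·(-1.0000000)/(-6.8315806) = 0.8205535;  |Δ| = 0.2205535
f(0.8205535) = -0.7359021
r₃ = 0.8205535 − (-0.7359021)·(0.2205535)/(0.7708266) = 1.0311141;  |Δ| = 0.2105606
f(1.0311141) = 0.2914380
r₄ = 1.0311141 − 0.2914380·(0.2105606)/(1.0273401) = 0.9713818;  |Δ| = 0.0597323
f(0.9713818) = -0.0340055
r₅ = 0.9713818 − (-0.0340055)·(-0.0597323)/(-0.3254435) = 0.9776232;  |Δ| = 0.0062414
f(0.9776232) = -0.0013495
r₆ = 0.9776232 − (-0.0013495)·(0.0062414)/(0.0326560) = 0.9778811;  |Δ| = 0.0002579
|r₆ − r₅| = 0.0002579 < 10^{-3}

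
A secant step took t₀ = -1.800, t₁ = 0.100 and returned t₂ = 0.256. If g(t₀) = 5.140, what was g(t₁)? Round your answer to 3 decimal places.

The secant line through (-1.800, 5.140) and (0.100, g(t₁)) crosses zero at t₂ = 0.256.
So (-1.800, 5.140), (0.100, g(t₁)), (0.256, 0) are collinear:
g(t₁) = 5.140 · (0.100 − 0.256) / (-1.800 − 0.256) = 5.140 · (-0.15600)/(-2.05600) = 0.39000

0.390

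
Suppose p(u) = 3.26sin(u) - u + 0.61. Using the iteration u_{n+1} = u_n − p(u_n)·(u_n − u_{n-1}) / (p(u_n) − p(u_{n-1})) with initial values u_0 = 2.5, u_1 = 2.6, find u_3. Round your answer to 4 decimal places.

p(2.5) = 0.061019, p(2.6) = -0.309466
u_2 = 2.600000 − (-0.309466)·(2.600000 − 2.500000) / (-0.309466 − 0.061019) = 2.600000 − (-0.030947)/(-0.370485) = 2.516470
p(2.516470) = 0.001271
u_3 = 2.516470 − 0.001271·(2.516470 − 2.600000) / (0.001271 − (-0.309466)) = 2.516470 − (-0.000106)/(0.310737) = 2.516812

2.5168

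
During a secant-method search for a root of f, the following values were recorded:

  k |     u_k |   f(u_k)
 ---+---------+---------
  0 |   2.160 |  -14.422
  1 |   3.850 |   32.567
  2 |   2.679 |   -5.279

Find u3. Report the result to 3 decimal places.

2.842

u3 = 2.679 − (-5.279)·(2.679 − 3.850) / (-5.279 − 32.567)
   = 2.679 − (6.18171)/(-37.84600) = 2.84234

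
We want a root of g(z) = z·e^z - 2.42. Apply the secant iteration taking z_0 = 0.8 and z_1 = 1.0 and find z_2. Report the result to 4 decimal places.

g(0.8) = -0.639567, g(1.0) = 0.298282
z_2 = 1.000000 − 0.298282·(1.000000 − 0.800000) / (0.298282 − (-0.639567)) = 1.000000 − (0.059656)/(0.937849) = 0.936390

0.9364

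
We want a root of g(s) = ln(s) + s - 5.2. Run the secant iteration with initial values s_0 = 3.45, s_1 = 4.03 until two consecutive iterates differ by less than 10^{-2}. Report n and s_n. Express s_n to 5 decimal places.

n = 3, s_n = 3.85152

g(3.45) = -0.5116258, g(4.03) = 0.2237664
s_2 = 4.0300000 − 0.2237664·(0.5800000)/(0.7353921) = 3.8535166;  |Δ| = 0.1764834
g(3.8535166) = 0.0025027
s_3 = 3.8535166 − 0.0025027·(-0.1764834)/(-0.2212636) = 3.8515204;  |Δ| = 0.0019962
|s_3 − s_2| = 0.0019962 < 10^{-2}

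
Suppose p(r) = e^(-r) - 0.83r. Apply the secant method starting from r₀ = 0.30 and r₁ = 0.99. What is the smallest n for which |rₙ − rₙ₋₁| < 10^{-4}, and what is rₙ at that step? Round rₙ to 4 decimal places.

p(0.30) = 0.491818, p(0.99) = -0.450123
r₂ = 0.990000 − (-0.450123)·(0.690000)/(-0.941942) = 0.660271;  |Δ| = 0.329729
p(0.660271) = -0.031314
r₃ = 0.660271 − (-0.031314)·(-0.329729)/(0.418809) = 0.635618;  |Δ| = 0.024654
p(0.635618) = 0.002046
r₄ = 0.635618 − 0.002046·(-0.024654)/(0.033360) = 0.637129;  |Δ| = 0.001512
p(0.637129) = -0.000009
r₅ = 0.637129 − (-0.000009)·(0.001512)/(-0.002055) = 0.637123;  |Δ| = 0.000007
|r₅ − r₄| = 0.000007 < 10^{-4}

n = 5, rₙ = 0.6371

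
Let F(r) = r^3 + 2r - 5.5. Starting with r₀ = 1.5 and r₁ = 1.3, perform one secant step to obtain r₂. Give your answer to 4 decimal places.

1.3891

F(1.5) = 0.875000, F(1.3) = -0.703000
r₂ = 1.300000 − (-0.703000)·(1.300000 − 1.500000) / (-0.703000 − 0.875000) = 1.300000 − (0.140600)/(-1.578000) = 1.389100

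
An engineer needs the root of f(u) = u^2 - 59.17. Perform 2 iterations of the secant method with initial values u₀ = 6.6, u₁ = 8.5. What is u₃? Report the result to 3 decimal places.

f(6.6) = -15.61000, f(8.5) = 13.08000
u₂ = 8.50000 − 13.08000·(8.50000 − 6.60000) / (13.08000 − (-15.61000)) = 8.50000 − (24.85200)/(28.69000) = 7.63377
f(7.63377) = -0.89548
u₃ = 7.63377 − (-0.89548)·(7.63377 − 8.50000) / (-0.89548 − 13.08000) = 7.63377 − (0.77569)/(-13.97548) = 7.68928

7.689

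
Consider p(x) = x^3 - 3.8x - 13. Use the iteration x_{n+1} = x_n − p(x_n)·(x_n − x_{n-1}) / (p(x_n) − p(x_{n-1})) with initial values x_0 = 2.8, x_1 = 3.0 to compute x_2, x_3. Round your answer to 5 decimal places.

2.87873, 2.88248

p(2.8) = -1.6880000, p(3.0) = 2.6000000
x_2 = 3.0000000 − 2.6000000·(3.0000000 − 2.8000000) / (2.6000000 − (-1.6880000)) = 3.0000000 − (0.5200000)/(4.2880000) = 2.8787313
p(2.8787313) = -0.0828614
x_3 = 2.8787313 − (-0.0828614)·(2.8787313 − 3.0000000) / (-0.0828614 − 2.6000000) = 2.8787313 − (0.0100485)/(-2.6828614) = 2.8824768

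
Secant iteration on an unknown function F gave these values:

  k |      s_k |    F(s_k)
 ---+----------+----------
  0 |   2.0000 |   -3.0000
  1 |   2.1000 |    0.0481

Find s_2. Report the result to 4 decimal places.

2.0984

s_2 = 2.1000 − 0.0481·(2.1000 − 2.0000) / (0.0481 − (-3.0000))
   = 2.1000 − (0.004810)/(3.048100) = 2.098422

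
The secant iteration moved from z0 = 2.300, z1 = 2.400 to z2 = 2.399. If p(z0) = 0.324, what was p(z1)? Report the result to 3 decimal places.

-0.003

The secant line through (2.300, 0.324) and (2.400, p(z1)) crosses zero at z2 = 2.399.
So (2.300, 0.324), (2.400, p(z1)), (2.399, 0) are collinear:
p(z1) = 0.324 · (2.400 − 2.399) / (2.300 − 2.399) = 0.324 · (0.00100)/(-0.09900) = -0.00327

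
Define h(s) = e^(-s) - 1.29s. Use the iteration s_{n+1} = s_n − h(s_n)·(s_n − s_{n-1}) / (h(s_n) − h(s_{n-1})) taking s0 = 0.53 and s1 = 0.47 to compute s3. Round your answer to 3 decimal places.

h(0.53) = -0.09510, h(0.47) = 0.01870
s2 = 0.47000 − 0.01870·(0.47000 − 0.53000) / (0.01870 − (-0.09510)) = 0.47000 − (-0.00112)/(0.11380) = 0.47986
h(0.47986) = -0.00015
s3 = 0.47986 − (-0.00015)·(0.47986 − 0.47000) / (-0.00015 − 0.01870) = 0.47986 − (0.00000)/(-0.01885) = 0.47978

0.480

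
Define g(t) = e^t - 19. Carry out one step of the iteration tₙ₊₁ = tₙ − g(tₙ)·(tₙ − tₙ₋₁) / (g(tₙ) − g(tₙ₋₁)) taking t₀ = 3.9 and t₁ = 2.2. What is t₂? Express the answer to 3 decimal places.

2.620

g(3.9) = 30.40245, g(2.2) = -9.97499
t₂ = 2.20000 − (-9.97499)·(2.20000 − 3.90000) / (-9.97499 − 30.40245) = 2.20000 − (16.95748)/(-40.37744) = 2.61997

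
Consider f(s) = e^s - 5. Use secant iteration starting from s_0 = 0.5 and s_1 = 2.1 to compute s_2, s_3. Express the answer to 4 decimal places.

f(0.5) = -3.351279, f(2.1) = 3.166170
s_2 = 2.100000 − 3.166170·(2.100000 − 0.500000) / (3.166170 − (-3.351279)) = 2.100000 − (5.065872)/(6.517449) = 1.322722
f(1.322722) = -1.246377
s_3 = 1.322722 − (-1.246377)·(1.322722 − 2.100000) / (-1.246377 − 3.166170) = 1.322722 − (0.968782)/(-4.412546) = 1.542273

1.3227, 1.5423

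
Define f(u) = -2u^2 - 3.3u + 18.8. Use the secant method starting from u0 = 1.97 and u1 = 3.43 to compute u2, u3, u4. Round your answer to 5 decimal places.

2.29179, 2.34147, 2.35008

f(1.97) = 4.5372000, f(3.43) = -16.0488000
u2 = 3.4300000 − (-16.0488000)·(3.4300000 − 1.9700000) / (-16.0488000 − 4.5372000) = 3.4300000 − (-23.4312480)/(-20.5860000) = 2.2917872
f(2.2917872) = 0.7325247
u3 = 2.2917872 − 0.7325247·(2.2917872 − 3.4300000) / (0.7325247 − (-16.0488000)) = 2.2917872 − (-0.8337689)/(16.7813247) = 2.3414716
f(2.3414716) = 0.1081656
u4 = 2.3414716 − 0.1081656·(2.3414716 − 2.2917872) / (0.1081656 − 0.7325247) = 2.3414716 − (0.0053741)/(-0.6243591) = 2.3500790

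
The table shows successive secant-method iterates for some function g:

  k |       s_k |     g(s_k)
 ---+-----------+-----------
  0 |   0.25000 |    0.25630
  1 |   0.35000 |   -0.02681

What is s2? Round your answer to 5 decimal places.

s2 = 0.35000 − (-0.02681)·(0.35000 − 0.25000) / (-0.02681 − 0.25630)
   = 0.35000 − (-0.0026810)/(-0.2831100) = 0.3405302

0.34053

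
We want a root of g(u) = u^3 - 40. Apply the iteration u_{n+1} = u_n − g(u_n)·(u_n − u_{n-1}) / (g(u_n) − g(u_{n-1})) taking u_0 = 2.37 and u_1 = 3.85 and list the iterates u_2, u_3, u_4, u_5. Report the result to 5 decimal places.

3.27272, 3.40245, 3.42073, 3.41995

g(2.37) = -26.6879470, g(3.85) = 17.0666250
u_2 = 3.8500000 − 17.0666250·(3.8500000 − 2.3700000) / (17.0666250 − (-26.6879470)) = 3.8500000 − (25.2586050)/(43.7545720) = 3.2727208
g(3.2727208) = -4.9468651
u_3 = 3.2727208 − (-4.9468651)·(3.2727208 − 3.8500000) / (-4.9468651 − 17.0666250) = 3.2727208 − (2.8557224)/(-22.0134901) = 3.4024468
g(3.4024468) = -0.6110838
u_4 = 3.4024468 − (-0.6110838)·(3.4024468 − 3.2727208) / (-0.6110838 − (-4.9468651)) = 3.4024468 − (-0.0792735)/(4.3357813) = 3.4207304
g(3.4207304) = 0.0273209
u_5 = 3.4207304 − 0.0273209·(3.4207304 − 3.4024468) / (0.0273209 − (-0.6110838)) = 3.4207304 − (0.0004995)/(0.6384047) = 3.4199479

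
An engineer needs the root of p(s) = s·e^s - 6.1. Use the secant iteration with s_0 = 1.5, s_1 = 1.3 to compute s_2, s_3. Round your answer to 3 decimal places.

p(1.5) = 0.62253, p(1.3) = -1.32991
s_2 = 1.30000 − (-1.32991)·(1.30000 − 1.50000) / (-1.32991 − 0.62253) = 1.30000 − (0.26598)/(-1.95245) = 1.43623
p(1.43623) = -0.06092
s_3 = 1.43623 − (-0.06092)·(1.43623 − 1.30000) / (-0.06092 − (-1.32991)) = 1.43623 − (-0.00830)/(1.26900) = 1.44277

1.436, 1.443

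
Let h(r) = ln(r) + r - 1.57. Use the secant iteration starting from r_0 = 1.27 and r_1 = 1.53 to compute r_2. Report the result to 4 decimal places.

h(1.27) = -0.060983, h(1.53) = 0.385268
r_2 = 1.530000 − 0.385268·(1.530000 − 1.270000) / (0.385268 − (-0.060983)) = 1.530000 − (0.100170)/(0.446251) = 1.305531

1.3055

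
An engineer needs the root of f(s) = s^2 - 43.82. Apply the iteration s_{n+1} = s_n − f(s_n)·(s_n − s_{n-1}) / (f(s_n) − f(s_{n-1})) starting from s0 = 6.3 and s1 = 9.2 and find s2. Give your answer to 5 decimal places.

f(6.3) = -4.1300000, f(9.2) = 40.8200000
s2 = 9.2000000 − 40.8200000·(9.2000000 − 6.3000000) / (40.8200000 − (-4.1300000)) = 9.2000000 − (118.3780000)/(44.9500000) = 6.5664516

6.56645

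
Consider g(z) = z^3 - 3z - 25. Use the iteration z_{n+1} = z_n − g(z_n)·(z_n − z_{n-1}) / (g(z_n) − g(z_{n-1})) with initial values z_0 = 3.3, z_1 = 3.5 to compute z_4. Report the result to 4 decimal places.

3.2646

g(3.3) = 1.037000, g(3.5) = 7.375000
z_2 = 3.500000 − 7.375000·(3.500000 − 3.300000) / (7.375000 − 1.037000) = 3.500000 − (1.475000)/(6.338000) = 3.267277
g(3.267277) = 0.076667
z_3 = 3.267277 − 0.076667·(3.267277 − 3.500000) / (0.076667 − 7.375000) = 3.267277 − (-0.017842)/(-7.298333) = 3.264832
g(3.264832) = 0.005768
z_4 = 3.264832 − 0.005768·(3.264832 − 3.267277) / (0.005768 − 0.076667) = 3.264832 − (-0.000014)/(-0.070899) = 3.264633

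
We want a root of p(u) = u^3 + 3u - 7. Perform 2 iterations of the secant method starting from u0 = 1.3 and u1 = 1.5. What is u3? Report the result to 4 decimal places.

p(1.3) = -0.903000, p(1.5) = 0.875000
u2 = 1.500000 − 0.875000·(1.500000 − 1.300000) / (0.875000 − (-0.903000)) = 1.500000 − (0.175000)/(1.778000) = 1.401575
p(1.401575) = -0.042005
u3 = 1.401575 − (-0.042005)·(1.401575 − 1.500000) / (-0.042005 − 0.875000) = 1.401575 − (0.004134)/(-0.917005) = 1.406083

1.4061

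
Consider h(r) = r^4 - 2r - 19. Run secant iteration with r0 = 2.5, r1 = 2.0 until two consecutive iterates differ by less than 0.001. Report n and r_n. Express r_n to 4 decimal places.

h(2.5) = 15.062500, h(2.0) = -7.000000
r2 = 2.000000 − (-7.000000)·(-0.500000)/(-22.062500) = 2.158640;  |Δ| = 0.158640
h(2.158640) = -1.604219
r3 = 2.158640 − (-1.604219)·(0.158640)/(5.395781) = 2.205806;  |Δ| = 0.047165
h(2.205806) = 0.262239
r4 = 2.205806 − 0.262239·(0.047165)/(1.866457) = 2.199179;  |Δ| = 0.006627
h(2.199179) = -0.007716
r5 = 2.199179 − (-0.007716)·(-0.006627)/(-0.269954) = 2.199368;  |Δ| = 0.000189
|r5 − r4| = 0.000189 < 0.001

n = 5, r_n = 2.1994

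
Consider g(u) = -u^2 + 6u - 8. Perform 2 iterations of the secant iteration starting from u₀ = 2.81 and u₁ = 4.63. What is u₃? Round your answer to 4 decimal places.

3.8445

g(2.81) = 0.963900, g(4.63) = -1.656900
u₂ = 4.630000 − (-1.656900)·(4.630000 − 2.810000) / (-1.656900 − 0.963900) = 4.630000 − (-3.015558)/(-2.620800) = 3.479375
g(3.479375) = 0.770200
u₃ = 3.479375 − 0.770200·(3.479375 − 4.630000) / (0.770200 − (-1.656900)) = 3.479375 − (-0.886211)/(2.427100) = 3.844507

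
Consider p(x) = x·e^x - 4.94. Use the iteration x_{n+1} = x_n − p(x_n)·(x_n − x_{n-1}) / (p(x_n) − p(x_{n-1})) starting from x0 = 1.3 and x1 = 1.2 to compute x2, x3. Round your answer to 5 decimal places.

1.32162, 1.31969

p(1.3) = -0.1699143, p(1.2) = -0.9558597
x2 = 1.2000000 − (-0.9558597)·(1.2000000 − 1.3000000) / (-0.9558597 − (-0.1699143)) = 1.2000000 − (0.0955860)/(-0.7859454) = 1.3216191
p(1.3216191) = 0.0153940
x3 = 1.3216191 − 0.0153940·(1.3216191 − 1.2000000) / (0.0153940 − (-0.9558597)) = 1.3216191 − (0.0018722)/(0.9712537) = 1.3196915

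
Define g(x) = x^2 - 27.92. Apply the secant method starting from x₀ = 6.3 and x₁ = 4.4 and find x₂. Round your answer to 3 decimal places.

g(6.3) = 11.77000, g(4.4) = -8.56000
x₂ = 4.40000 − (-8.56000)·(4.40000 − 6.30000) / (-8.56000 − 11.77000) = 4.40000 − (16.26400)/(-20.33000) = 5.20000

5.200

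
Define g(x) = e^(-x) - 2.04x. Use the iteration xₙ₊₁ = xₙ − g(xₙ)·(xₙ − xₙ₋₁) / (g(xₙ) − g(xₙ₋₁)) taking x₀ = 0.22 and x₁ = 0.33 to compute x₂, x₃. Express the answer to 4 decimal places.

0.3463, 0.3466

g(0.22) = 0.353719, g(0.33) = 0.045724
x₂ = 0.330000 − 0.045724·(0.330000 − 0.220000) / (0.045724 − 0.353719) = 0.330000 − (0.005030)/(-0.307995) = 0.346330
g(0.346330) = 0.000765
x₃ = 0.346330 − 0.000765·(0.346330 − 0.330000) / (0.000765 − 0.045724) = 0.346330 − (0.000012)/(-0.044958) = 0.346608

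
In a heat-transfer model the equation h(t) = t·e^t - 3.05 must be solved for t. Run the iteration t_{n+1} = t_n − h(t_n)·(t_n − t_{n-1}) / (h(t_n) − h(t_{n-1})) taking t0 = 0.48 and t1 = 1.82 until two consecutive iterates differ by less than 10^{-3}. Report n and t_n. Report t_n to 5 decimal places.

h(0.48) = -2.2742843, h(1.82) = 8.1827824
t2 = 1.8200000 − 8.1827824·(1.3400000)/(10.4570667) = 0.7714336;  |Δ| = 1.0485664
h(0.7714336) = -1.3814934
t3 = 0.7714336 − (-1.3814934)·(-1.0485664)/(-9.5642757) = 0.9228918;  |Δ| = 0.1514581
h(0.9228918) = -0.7274900
t4 = 0.9228918 − (-0.7274900)·(0.1514581)/(0.6540033) = 1.0913684;  |Δ| = 0.1684767
h(1.0913684) = 0.2004739
t5 = 1.0913684 − 0.2004739·(0.1684767)/(0.9279639) = 1.0549714;  |Δ| = 0.0363971
h(1.0549714) = -0.0202352
t6 = 1.0549714 − (-0.0202352)·(-0.0363971)/(-0.2207091) = 1.0583083;  |Δ| = 0.0033370
h(1.0583083) = -0.0004926
t7 = 1.0583083 − (-0.0004926)·(0.0033370)/(0.0197426) = 1.0583916;  |Δ| = 0.0000833
|t7 − t6| = 0.0000833 < 10^{-3}

n = 7, t_n = 1.05839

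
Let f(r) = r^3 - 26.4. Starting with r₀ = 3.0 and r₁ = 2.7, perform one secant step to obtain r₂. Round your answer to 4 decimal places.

f(3.0) = 0.600000, f(2.7) = -6.717000
r₂ = 2.700000 − (-6.717000)·(2.700000 − 3.000000) / (-6.717000 − 0.600000) = 2.700000 − (2.015100)/(-7.317000) = 2.975400

2.9754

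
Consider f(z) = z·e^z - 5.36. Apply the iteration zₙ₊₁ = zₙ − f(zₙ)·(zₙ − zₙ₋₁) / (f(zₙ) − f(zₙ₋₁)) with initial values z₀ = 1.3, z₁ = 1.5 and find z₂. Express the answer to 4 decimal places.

f(1.3) = -0.589914, f(1.5) = 1.362534
z₂ = 1.500000 − 1.362534·(1.500000 − 1.300000) / (1.362534 − (-0.589914)) = 1.500000 − (0.272507)/(1.952448) = 1.360428

1.3604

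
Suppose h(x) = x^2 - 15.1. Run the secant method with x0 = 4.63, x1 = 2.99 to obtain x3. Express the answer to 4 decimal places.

3.8974

h(4.63) = 6.336900, h(2.99) = -6.159900
x2 = 2.990000 − (-6.159900)·(2.990000 − 4.630000) / (-6.159900 − 6.336900) = 2.990000 − (10.102236)/(-12.496800) = 3.798386
h(3.798386) = -0.672265
x3 = 3.798386 − (-0.672265)·(3.798386 − 2.990000) / (-0.672265 − (-6.159900)) = 3.798386 − (-0.543450)/(5.487635) = 3.897417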